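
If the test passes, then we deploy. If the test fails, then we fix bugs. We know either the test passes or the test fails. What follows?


Constructive dilemma: (P → Q) ∧ (R → S), P ∨ R ⊢ Q ∨ S
Premise 1: the test passes → we deploy
Premise 2: the test fails → we fix bugs
Premise 3: the test passes ∨ the test fails
Case 1: Assuming the test passes, then by Premise 1, we deploy.
Case 2: Assuming the test fails, then by Premise 2, we fix bugs.
Since one of the test passes or the test fails must hold, we get we deploy or we fix bugs.

We deploy or we fix bugs.


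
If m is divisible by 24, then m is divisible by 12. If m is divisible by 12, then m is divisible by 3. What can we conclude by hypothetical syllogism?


Hypothetical syllogism: P → Q, Q → R ⊢ P → R
Premise 1: m is divisible by 24 → m is divisible by 12
Premise 2: m is divisible by 12 → m is divisible by 3
Chain the implications: the middle term (m is divisible by 12) links the two.
Conclusion: If m is divisible by 24, then m is divisible by 3.

If m is divisible by 24, then m is divisible by 3.


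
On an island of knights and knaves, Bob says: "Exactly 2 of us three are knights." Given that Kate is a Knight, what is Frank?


Bob claims exactly 2 knights among Bob, Kate, Frank.
Given: Kate is a Knight.

Case 1: Bob is a Knight (tells truth)
  Then exactly 2 of the three are knights.
  Counting Bob, Kate: 2 knight(s) so far. Need 0 more → Frank = Knave.
Case 2: Bob is a Knave (lies)
  Then the count is NOT 2.
  If Frank = Knight, count = 2 = 2 → claim would be true, contradicts lie.
  If Frank = Knave, count = 1 ≠ 2 → lie confirmed ✓

Frank is a Knave.

Knave


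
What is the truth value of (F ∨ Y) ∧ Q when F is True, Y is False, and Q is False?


F = True, Y = False, Q = False
Step 1: F ∨ Y = True OR False = True
Step 2: True ∧ Q = True AND False = False
OR is true when at least one operand is true; AND requires both.

False


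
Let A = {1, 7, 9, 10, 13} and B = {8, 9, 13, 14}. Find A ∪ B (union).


A = {1, 7, 9, 10, 13}
B = {8, 9, 13, 14}
Operation: union
All elements combined: 1, 7, 8, 9, 10, 13, 14

{1, 7, 8, 9, 10, 13, 14}


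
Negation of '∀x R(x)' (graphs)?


Original: ∀x R(x)
Rule: ¬∀→∃, ¬∃→∀, negate predicate.
Negation: ∃x ¬R(x)

∃x ¬R(x)


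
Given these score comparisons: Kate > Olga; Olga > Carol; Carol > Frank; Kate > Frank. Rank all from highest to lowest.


Constraints: Kate > Olga; Olga > Carol; Carol > Frank; Kate > Frank
Method: at each step, the next-highest is the one remaining person who never appears on the smaller side of a constraint between remaining people.
  Step 1: remaining {Frank, Olga, Carol, Kate}; on the smaller side: {Frank, Olga, Carol} → Kate is next (Kate > Olga; Kate > Frank).
  Step 2: remaining {Frank, Olga, Carol}; on the smaller side: {Frank, Carol} → Olga is next (Olga > Carol).
  Step 3: remaining {Frank, Carol}; on the smaller side: {Frank} → Carol is next (Carol > Frank).
  Step 4: only Frank remains → lowest.
Final ranking (highest to lowest):

Kate > Olga > Carol > Frank


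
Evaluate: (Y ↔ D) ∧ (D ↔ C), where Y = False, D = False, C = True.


Y = False, D = False, C = True
Step 1: Y ↔ D is true when Y and D have the same value. Result: True
Step 2: D ↔ C is true when D and C have the same value. Result: False
Step 3: True ∧ False = False

False


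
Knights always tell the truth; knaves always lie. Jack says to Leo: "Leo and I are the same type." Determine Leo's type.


Jack says: "Leo and I are the same type."
Case 1: Jack is a Knight (truth-teller)
  Statement is true → they ARE the same → Leo is also a Knight
Case 2: Jack is a Knave (liar)
  Statement is false → they are NOT the same → Leo is a Knight
In both cases, Leo is a Knight.

Knight


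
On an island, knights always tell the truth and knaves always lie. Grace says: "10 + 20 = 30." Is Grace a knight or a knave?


Statement: "10 + 20 = 30."
Actual: 10 + 20 = 30
Claimed: 30
Statement is TRUE → Grace tells the truth → Knight

Knight


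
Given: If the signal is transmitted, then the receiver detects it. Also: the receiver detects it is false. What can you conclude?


Modus tollens: P → Q, ¬Q ⊢ ¬P
P: the signal is transmitted
Q: the receiver detects it
We have P → Q and Q is false.
By modus tollens, P must be false.

It is not the case that the signal is transmitted


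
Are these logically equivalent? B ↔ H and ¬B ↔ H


Expression 1: B ↔ H
Expression 2: ¬B ↔ H
Truth table (B H | Expr1 Expr2):
  T T |   T     F   ← differ
  T F |   F     T   ← differ
  F T |   F     T   ← differ
  F F |   T     F   ← differ
Counterexample: B=T, H=T gives Expr1 = T but Expr2 = F, so the expressions are NOT logically equivalent.

No


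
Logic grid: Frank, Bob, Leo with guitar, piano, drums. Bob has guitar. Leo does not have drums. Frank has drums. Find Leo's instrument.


From clues:
  Frank → drums
  Bob → guitar
By elimination, Leo gets the remaining.

piano


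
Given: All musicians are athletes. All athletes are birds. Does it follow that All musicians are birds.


Premise 1: All musicians are athletes.
Premise 2: All athletes are birds.
Conclusion: All musicians are birds.
Barbara syllogism (AAA-1): All A are B, All B are C → All A are C.
Middle term (athletes) distributed in premise 2.

Valid


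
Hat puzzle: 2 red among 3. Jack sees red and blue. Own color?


Total red = 2, seen red = 1
Own red = 2 - 1 = 1
Jack's hat is red.

red


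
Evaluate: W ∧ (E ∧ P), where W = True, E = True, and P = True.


W = True, E = True, P = True
Step 1: E ∧ P = True AND True = True
Step 2: W ∧ True = True AND True = True
AND is true only when ALL operands are true.

True


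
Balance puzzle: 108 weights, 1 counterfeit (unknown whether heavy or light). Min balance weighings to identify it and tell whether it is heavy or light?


Let n = 108. 216 possibilities (n weights × lighter/heavier); each weighing has 3 outcomes.
Bound for k weighings: say the first weighing puts j weights on each pan. If it tips, the 2j weighed weights remain suspects (each with a known direction) and k-1 weighings give 3^(k-1) outcomes; 3^(k-1) is odd, so 2j ≤ 3^(k-1) - 1. If it balances, the n - 2j unweighed weights remain with direction unknown: 2(n - 2j) ≤ 3^(k-1) - 1 by the same parity argument. Adding, n ≤ (3^(k-1) - 1) + (3^(k-1) - 1)/2 = (3^k - 3)/2, and the classical three-group strategy achieves this (3 weights in 2 weighings, 12 in 3, 39 in 4, 120 in 5).
So we need the smallest k with (3^k - 3)/2 ≥ 108.
k = 4: (3^4 - 3)/2 = 39 < 108 ✗
k = 5: (3^5 - 3)/2 = 120 ≥ 108 ✓

5


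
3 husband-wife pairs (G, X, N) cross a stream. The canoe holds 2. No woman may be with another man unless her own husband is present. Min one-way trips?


Label couples G, X, N (H = husband, W = wife).
Counting alone: 6 people, the canoe carries 2 and someone must bring it back, so each round trip nets at most +1 on the far side until the last crossing → at least 9 trips. The jealousy constraint makes 9 impossible; the shortest valid schedule has 11:
1. WG+WX →  (far: WG,WX; near: HG,HX,HN,WN)
2. WG ←       (far: WX; near: HG,HX,HN,WG,WN)
3. WG+WN →  (far: WG,WX,WN; near: HG,HX,HN)
4. WG ←       (far: WX,WN; near: HG,HX,HN,WG)
5. HX+HN →  (far: HX,WX,HN,WN; near: HG,WG)
6. HX+WX ←  (far: HN,WN; near: HG,WG,HX,WX)
7. HG+HX →  (far: HG,HX,HN,WN; near: WG,WX)
8. WN ←       (far: HG,HX,HN; near: WG,WX,WN)
9. WG+WX →  (far: HG,WG,HX,WX,HN; near: WN)
10. HN ←      (far: HG,WG,HX,WX; near: HN,WN)
11. HN+WN → (far: all six; near: empty)
In every state each wife is either with her husband or with no other man.
Minimum trips = 11

11


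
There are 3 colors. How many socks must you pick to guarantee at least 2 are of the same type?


Pigeonhole: to guarantee k in one of n categories, need (k-1)×n + 1.
k = 2, n = 3
Minimum = (2-1) × 3 + 1 = 1 × 3 + 1

4


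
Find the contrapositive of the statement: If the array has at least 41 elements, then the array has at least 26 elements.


Original: If the array has at least 41 elements, then the array has at least 26 elements
Contrapositive: If ¬Q, then ¬P
Negate Q: not (the array has at least 26 elements)
Negate P: not (the array has at least 41 elements)

If not (the array has at least 26 elements), then not (the array has at least 41 elements).


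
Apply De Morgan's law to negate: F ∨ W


De Morgan's law: ¬(P ∨ Q) ≡ ¬P ∧ ¬Q
¬(F ∨ W) = ¬F ∧ ¬W

¬F ∧ ¬W


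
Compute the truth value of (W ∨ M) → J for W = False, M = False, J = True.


W = False, M = False, J = True
Step 1: W ∨ M = False OR False = False
Step 2: (False) → J: false only when antecedent=True and J=False.
Result: True

True


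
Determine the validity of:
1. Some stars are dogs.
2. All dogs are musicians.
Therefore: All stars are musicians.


Premise 1: Some stars are dogs.
Premise 2: All dogs are musicians.
Conclusion: All stars are musicians.
Fallacy: illicit minor. The minor term (stars) is distributed in the conclusion ('All stars ...') but undistributed in its premise ('Some stars are dogs' doesn't cover all stars).
Only 'Some stars are musicians' follows, not 'All'.

Invalid


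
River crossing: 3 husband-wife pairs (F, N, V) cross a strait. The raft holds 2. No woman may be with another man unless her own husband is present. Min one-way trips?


Label couples F, N, V (H = husband, W = wife).
Counting alone: 6 people, the raft carries 2 and someone must bring it back, so each round trip nets at most +1 on the far side until the last crossing → at least 9 trips. The jealousy constraint makes 9 impossible; the shortest valid schedule has 11:
1. WF+WN →  (far: WF,WN; near: HF,HN,HV,WV)
2. WF ←       (far: WN; near: HF,HN,HV,WF,WV)
3. WF+WV →  (far: WF,WN,WV; near: HF,HN,HV)
4. WF ←       (far: WN,WV; near: HF,HN,HV,WF)
5. HN+HV →  (far: HN,WN,HV,WV; near: HF,WF)
6. HN+WN ←  (far: HV,WV; near: HF,WF,HN,WN)
7. HF+HN →  (far: HF,HN,HV,WV; near: WF,WN)
8. WV ←       (far: HF,HN,HV; near: WF,WN,WV)
9. WF+WN →  (far: HF,WF,HN,WN,HV; near: WV)
10. HV ←      (far: HF,WF,HN,WN; near: HV,WV)
11. HV+WV → (far: all six; near: empty)
In every state each wife is either with her husband or with no other man.
Minimum trips = 11

11


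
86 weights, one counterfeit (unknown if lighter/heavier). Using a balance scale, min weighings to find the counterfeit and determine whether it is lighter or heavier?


Let n = 86. 172 possibilities (n weights × lighter/heavier); each weighing has 3 outcomes.
Bound for k weighings: say the first weighing puts j weights on each pan. If it tips, the 2j weighed weights remain suspects (each with a known direction) and k-1 weighings give 3^(k-1) outcomes; 3^(k-1) is odd, so 2j ≤ 3^(k-1) - 1. If it balances, the n - 2j unweighed weights remain with direction unknown: 2(n - 2j) ≤ 3^(k-1) - 1 by the same parity argument. Adding, n ≤ (3^(k-1) - 1) + (3^(k-1) - 1)/2 = (3^k - 3)/2, and the classical three-group strategy achieves this (3 weights in 2 weighings, 12 in 3, 39 in 4, 120 in 5).
So we need the smallest k with (3^k - 3)/2 ≥ 86.
k = 4: (3^4 - 3)/2 = 39 < 86 ✗
k = 5: (3^5 - 3)/2 = 120 ≥ 86 ✓

5


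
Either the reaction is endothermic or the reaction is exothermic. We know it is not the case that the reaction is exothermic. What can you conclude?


Disjunctive syllogism: P ∨ Q, ¬P ⊢ Q
Disjunction: the reaction is endothermic ∨ the reaction is exothermic
We know it is not the case that the reaction is exothermic.
By disjunctive syllogism, the other disjunct must be true.

The reaction is endothermic


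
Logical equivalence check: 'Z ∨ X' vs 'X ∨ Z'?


Expression 1: Z ∨ X
Expression 2: X ∨ Z
Truth table (Z X | Expr1 Expr2):
  T T |   T     T
  T F |   T     T
  F T |   T     T
  F F |   F     F
All 4 rows agree, so the expressions are logically equivalent.

Yes


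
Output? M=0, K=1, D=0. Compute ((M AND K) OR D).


M AND K = 0&1 = 0
0 OR 0 = 0

0


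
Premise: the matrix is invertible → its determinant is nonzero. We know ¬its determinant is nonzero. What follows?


Modus tollens: P → Q, ¬Q ⊢ ¬P
P: the matrix is invertible
Q: its determinant is nonzero
We have P → Q and Q is false.
By modus tollens, P must be false.

It is not the case that the matrix is invertible


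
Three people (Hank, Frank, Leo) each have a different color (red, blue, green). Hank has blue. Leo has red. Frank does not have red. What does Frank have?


From clues:
  Leo → red
  Hank → blue
By elimination, Frank gets the remaining.

green


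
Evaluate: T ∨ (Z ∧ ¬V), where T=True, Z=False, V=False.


T = True, Z = False, V = False
Expression: T ∨ (Z ∧ ¬V)
Step 1: ¬V = NOT False = True
Step 2: Z ∧ ¬V = False AND True = False
Step 3: T ∨ (False) = True OR False = True

True


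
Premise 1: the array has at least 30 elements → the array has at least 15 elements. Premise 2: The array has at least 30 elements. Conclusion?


Modus ponens: P → Q, P ⊢ Q
P: the array has at least 30 elements
Q: the array has at least 15 elements
We have P → Q and P is true.
By modus ponens, Q must be true.

The array has at least 15 elements


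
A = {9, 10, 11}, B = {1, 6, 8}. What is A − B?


A = {9, 10, 11}
B = {1, 6, 8}
Operation: difference A − B
In A but not B: 9, 10, 11

{9, 10, 11}


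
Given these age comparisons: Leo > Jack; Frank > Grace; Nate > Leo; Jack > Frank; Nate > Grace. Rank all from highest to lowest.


Constraints: Leo > Jack; Frank > Grace; Nate > Leo; Jack > Frank; Nate > Grace
Method: at each step, the next-highest is the one remaining person who never appears on the smaller side of a constraint between remaining people.
  Step 1: remaining {Leo, Nate, Frank, Grace, Jack}; on the smaller side: {Leo, Frank, Grace, Jack} → Nate is next (Nate > Leo; Nate > Grace).
  Step 2: remaining {Leo, Frank, Grace, Jack}; on the smaller side: {Frank, Grace, Jack} → Leo is next (Leo > Jack).
  Step 3: remaining {Frank, Grace, Jack}; on the smaller side: {Frank, Grace} → Jack is next (Jack > Frank).
  Step 4: remaining {Frank, Grace}; on the smaller side: {Grace} → Frank is next (Frank > Grace).
  Step 5: only Grace remains → lowest.
Final ranking (highest to lowest):

Nate > Leo > Jack > Frank > Grace


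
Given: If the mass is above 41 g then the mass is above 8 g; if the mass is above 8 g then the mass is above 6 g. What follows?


Hypothetical syllogism: P → Q, Q → R ⊢ P → R
Premise 1: the mass is above 41 g → the mass is above 8 g
Premise 2: the mass is above 8 g → the mass is above 6 g
Chain the implications: the middle term (the mass is above 8 g) links the two.
Conclusion: If the mass is above 41 g, then the mass is above 6 g.

If the mass is above 41 g, then the mass is above 6 g.


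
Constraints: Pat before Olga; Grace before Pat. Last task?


Constraints: Pat before Olga; Grace before Pat
The last task can have nothing scheduled after it, so it must never appear on the left of a 'before'.
Tasks appearing before some other task: Pat, Grace.
The only task not in that list is Olga → it is last.

Olga


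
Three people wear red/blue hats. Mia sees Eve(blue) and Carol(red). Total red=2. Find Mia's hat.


Total red = 2, seen red = 1
Own red = 2 - 1 = 1
Mia's hat is red.

red


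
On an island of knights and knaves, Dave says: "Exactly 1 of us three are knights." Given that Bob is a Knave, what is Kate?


Dave claims exactly 1 knights among Dave, Bob, Kate.
Given: Bob is a Knave.

Case 1: Dave is a Knight (tells truth)
  Then exactly 1 of the three are knights.
  Counting Dave, Bob: 1 knight(s) so far. Need 0 more → Kate = Knave.
Case 2: Dave is a Knave (lies)
  Then the count is NOT 1.
  If Kate = Knight, count = 1 = 1 → claim would be true, contradicts lie.
  If Kate = Knave, count = 0 ≠ 1 → lie confirmed ✓

Kate is a Knave.

Knave


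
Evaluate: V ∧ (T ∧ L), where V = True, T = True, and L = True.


V = True, T = True, L = True
Step 1: T ∧ L = True AND True = True
Step 2: V ∧ True = True AND True = True
AND is true only when ALL operands are true.

True


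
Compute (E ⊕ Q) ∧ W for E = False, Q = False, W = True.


E = False, Q = False, W = True
Step 1: E ⊕ Q = False XOR False = False
Step 2: False ∧ W = False AND True = False
XOR true when exactly one of E,Q is true; then AND with W.

False


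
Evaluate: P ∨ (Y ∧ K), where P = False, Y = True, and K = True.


P = False, Y = True, K = True
Step 1: Y ∧ K = True AND True = True
Step 2: P ∨ True = False OR True = True
AND evaluated first (higher precedence); then OR applied.

True


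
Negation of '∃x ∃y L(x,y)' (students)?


Original: ∃x ∃y L(x,y)
Rule: ¬∀→∃, ¬∃→∀, negate predicate.
Negation: ∀x ∀y ¬L(x,y)

∀x ∀y ¬L(x,y)


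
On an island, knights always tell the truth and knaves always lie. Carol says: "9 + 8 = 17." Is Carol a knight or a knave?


Statement: "9 + 8 = 17."
Actual: 9 + 8 = 17
Claimed: 17
Statement is TRUE → Carol tells the truth → Knight

Knight


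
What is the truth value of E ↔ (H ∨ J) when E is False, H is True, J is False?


E = False, H = True, J = False
Step 1: H ∨ J = True OR False = True
Step 2: E ↔ (True): true when both sides have same truth value.
Result: False ↔ True = False

False


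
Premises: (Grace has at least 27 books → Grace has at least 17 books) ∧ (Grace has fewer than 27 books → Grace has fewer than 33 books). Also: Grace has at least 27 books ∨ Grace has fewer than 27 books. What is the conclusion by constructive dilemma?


Constructive dilemma: (P → Q) ∧ (R → S), P ∨ R ⊢ Q ∨ S
Premise 1: Grace has at least 27 books → Grace has at least 17 books
Premise 2: Grace has fewer than 27 books → Grace has fewer than 33 books
Premise 3: Grace has at least 27 books ∨ Grace has fewer than 27 books
Case 1: Assuming Grace has at least 27 books, then by Premise 1, Grace has at least 17 books.
Case 2: Assuming Grace has fewer than 27 books, then by Premise 2, Grace has fewer than 33 books.
Since one of Grace has at least 27 books or Grace has fewer than 27 books must hold, we get Grace has at least 17 books or Grace has fewer than 33 books.

Grace has at least 17 books or Grace has fewer than 33 books.


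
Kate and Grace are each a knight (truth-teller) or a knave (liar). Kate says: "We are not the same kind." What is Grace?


Kate says: "We are not the same kind."
Case 1: Kate is a Knight (truth-teller)
  Statement is true → they ARE different → Grace is a Knave
Case 2: Kate is a Knave (liar)
  Statement is false → they are NOT different → Grace is a Knave
In both cases, Grace is a Knave.

Knave


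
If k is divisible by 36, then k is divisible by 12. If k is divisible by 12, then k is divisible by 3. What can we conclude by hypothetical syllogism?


Hypothetical syllogism: P → Q, Q → R ⊢ P → R
Premise 1: k is divisible by 36 → k is divisible by 12
Premise 2: k is divisible by 12 → k is divisible by 3
Chain the implications: the middle term (k is divisible by 12) links the two.
Conclusion: If k is divisible by 36, then k is divisible by 3.

If k is divisible by 36, then k is divisible by 3.


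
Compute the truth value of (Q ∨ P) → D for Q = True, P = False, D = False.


Q = True, P = False, D = False
Step 1: Q ∨ P = True OR False = True
Step 2: (True) → D: false only when antecedent=True and D=False.
Result: False

False


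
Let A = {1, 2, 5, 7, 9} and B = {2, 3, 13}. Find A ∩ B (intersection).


A = {1, 2, 5, 7, 9}
B = {2, 3, 13}
Operation: intersection
Elements in both: 2

{2}


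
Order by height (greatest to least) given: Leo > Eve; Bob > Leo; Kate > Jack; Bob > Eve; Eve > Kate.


Constraints: Leo > Eve; Bob > Leo; Kate > Jack; Bob > Eve; Eve > Kate
Method: at each step, the next-highest is the one remaining person who never appears on the smaller side of a constraint between remaining people.
  Step 1: remaining {Bob, Leo, Kate, Eve, Jack}; on the smaller side: {Leo, Kate, Eve, Jack} → Bob is next (Bob > Leo; Bob > Eve).
  Step 2: remaining {Leo, Kate, Eve, Jack}; on the smaller side: {Kate, Eve, Jack} → Leo is next (Leo > Eve).
  Step 3: remaining {Kate, Eve, Jack}; on the smaller side: {Kate, Jack} → Eve is next (Eve > Kate).
  Step 4: remaining {Kate, Jack}; on the smaller side: {Jack} → Kate is next (Kate > Jack).
  Step 5: only Jack remains → lowest.
Final ranking (highest to lowest):

Bob > Leo > Eve > Kate > Jack


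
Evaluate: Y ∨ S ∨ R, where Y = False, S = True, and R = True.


Y = False, S = True, R = True
Step 1: Y ∨ S = False OR True = True
Step 2: True ∨ R = True OR True = True
OR is true when at least one operand is true.

True


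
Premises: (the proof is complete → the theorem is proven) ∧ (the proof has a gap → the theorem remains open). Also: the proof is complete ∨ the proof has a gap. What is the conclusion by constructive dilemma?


Constructive dilemma: (P → Q) ∧ (R → S), P ∨ R ⊢ Q ∨ S
Premise 1: the proof is complete → the theorem is proven
Premise 2: the proof has a gap → the theorem remains open
Premise 3: the proof is complete ∨ the proof has a gap
Case 1: Assuming the proof is complete, then by Premise 1, the theorem is proven.
Case 2: Assuming the proof has a gap, then by Premise 2, the theorem remains open.
Since one of the proof is complete or the proof has a gap must hold, we get the theorem is proven or the theorem remains open.

The theorem is proven or the theorem remains open.


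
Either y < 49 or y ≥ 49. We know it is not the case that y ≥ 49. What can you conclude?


Disjunctive syllogism: P ∨ Q, ¬P ⊢ Q
Disjunction: y < 49 ∨ y ≥ 49
We know it is not the case that y ≥ 49.
By disjunctive syllogism, the other disjunct must be true.

y < 49


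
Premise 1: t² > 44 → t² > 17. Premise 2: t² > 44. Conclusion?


Modus ponens: P → Q, P ⊢ Q
P: t² > 44
Q: t² > 17
We have P → Q and P is true.
By modus ponens, Q must be true.

t² > 17


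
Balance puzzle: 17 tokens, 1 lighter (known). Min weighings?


Each weighing has 3 outcomes (left heavy / balance / right heavy), so k weighings distinguish at most 3^k cases; splitting into three near-equal groups achieves this.
Need 3^k ≥ 17: 3^2 = 9 < 17 ≤ 3^3 = 27
k = ⌈log₃(17)⌉ = 3

3


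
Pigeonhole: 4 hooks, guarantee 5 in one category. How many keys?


Pigeonhole: to guarantee k in one of n categories, need (k-1)×n + 1.
k = 5, n = 4
Minimum = (5-1) × 4 + 1 = 4 × 4 + 1

17


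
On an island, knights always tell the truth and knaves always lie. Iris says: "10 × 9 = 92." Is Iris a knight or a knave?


Statement: "10 × 9 = 92."
Actual: 10 × 9 = 90
Claimed: 92
Statement is FALSE → Iris lies → Knave

Knave


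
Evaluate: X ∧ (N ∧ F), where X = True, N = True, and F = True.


X = True, N = True, F = True
Step 1: N ∧ F = True AND True = True
Step 2: X ∧ True = True AND True = True
AND is true only when ALL operands are true.

True


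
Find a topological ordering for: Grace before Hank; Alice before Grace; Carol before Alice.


Constraints: Grace before Hank; Alice before Grace; Carol before Alice
Method: repeatedly schedule the remaining task that has no remaining task required before it.
  Step 1: remaining {Hank, Alice, Carol, Grace}; every task except Carol still has a predecessor pending → schedule Carol.
  Step 2: remaining {Hank, Alice, Grace}; every task except Alice still has a predecessor pending → schedule Alice.
  Step 3: remaining {Hank, Grace}; every task except Grace still has a predecessor pending → schedule Grace.
  Step 4: only Hank remains → schedule Hank.
Resulting order:

Carol → Alice → Grace → Hank


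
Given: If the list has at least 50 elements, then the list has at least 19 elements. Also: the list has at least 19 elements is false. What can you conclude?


Modus tollens: P → Q, ¬Q ⊢ ¬P
P: the list has at least 50 elements
Q: the list has at least 19 elements
We have P → Q and Q is false.
By modus tollens, P must be false.

It is not the case that the list has at least 50 elements


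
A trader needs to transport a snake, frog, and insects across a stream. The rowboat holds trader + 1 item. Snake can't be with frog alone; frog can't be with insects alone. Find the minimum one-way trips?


1. trader+frog → 2. trader ← 3. trader+snake → 4. trader+frog ← 5. trader+insects → 6. trader ← 7. trader+frog →
Minimum trips = 7

7


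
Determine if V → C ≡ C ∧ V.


Expression 1: V → C
Expression 2: C ∧ V
Truth table (V C | Expr1 Expr2):
  T T |   T     T
  T F |   F     F
  F T |   T     F   ← differ
  F F |   T     F   ← differ
Counterexample: V=F, C=T gives Expr1 = T but Expr2 = F, so the expressions are NOT logically equivalent.

No


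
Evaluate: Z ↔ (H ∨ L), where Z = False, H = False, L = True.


Z = False, H = False, L = True
Step 1: H ∨ L = False OR True = True
Step 2: Z ↔ (True): true when both sides have same truth value.
Result: False ↔ True = False

False


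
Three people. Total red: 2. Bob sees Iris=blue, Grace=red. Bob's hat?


Total red = 2, seen red = 1
Own red = 2 - 1 = 1
Bob's hat is red.

red


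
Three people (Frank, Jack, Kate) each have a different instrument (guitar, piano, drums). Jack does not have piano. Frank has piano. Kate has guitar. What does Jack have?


From clues:
  Kate → guitar
  Frank → piano
By elimination, Jack gets the remaining.

drums


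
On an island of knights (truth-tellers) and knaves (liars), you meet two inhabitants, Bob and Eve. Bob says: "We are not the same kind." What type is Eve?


Bob says: "We are not the same kind."
Case 1: Bob is a Knight (truth-teller)
  Statement is true → they ARE different → Eve is a Knave
Case 2: Bob is a Knave (liar)
  Statement is false → they are NOT different → Eve is a Knave
In both cases, Eve is a Knave.

Knave


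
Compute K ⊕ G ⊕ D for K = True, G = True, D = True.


K = True, G = True, D = True
Step 1: K ⊕ G = True XOR True = False
Step 2: False ⊕ D = False XOR True = True
XOR is true when an odd number of operands are true.

True


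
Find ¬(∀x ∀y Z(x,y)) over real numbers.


Original: ∀x ∀y Z(x,y)
Rule: ¬∀→∃, ¬∃→∀, negate predicate.
Negation: ∃x ∃y ¬Z(x,y)

∃x ∃y ¬Z(x,y)


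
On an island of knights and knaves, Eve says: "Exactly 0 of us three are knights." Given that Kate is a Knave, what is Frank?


Eve claims exactly 0 knights among Eve, Kate, Frank.
Given: Kate is a Knave.

Case 1: Eve is a Knight (tells truth)
  Then exactly 0 of the three are knights.
  Counting Eve, Kate: 1 knight(s) so far. Need -1 more → impossible.
Case 2: Eve is a Knave (lies)
  Then the count is NOT 0.
  If Frank = Knave, count = 0 = 0 → claim would be true, contradicts lie.
  If Frank = Knight, count = 1 ≠ 0 → lie confirmed ✓

Frank is a Knight.

Knight


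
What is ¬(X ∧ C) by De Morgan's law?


De Morgan's law: ¬(P ∧ Q) ≡ ¬P ∨ ¬Q
¬(X ∧ C) = ¬X ∨ ¬C

¬X ∨ ¬C


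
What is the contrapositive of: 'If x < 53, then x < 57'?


Original: If x < 53, then x < 57
Contrapositive: If ¬Q, then ¬P
Negate Q: not (x < 57)
Negate P: not (x < 53)

If not (x < 57), then not (x < 53).


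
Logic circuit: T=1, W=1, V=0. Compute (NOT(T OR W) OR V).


T OR W = 1
NOT(1) = 0
0 OR 0 = 0

0


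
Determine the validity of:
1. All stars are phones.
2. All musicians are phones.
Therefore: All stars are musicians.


Premise 1: All stars are phones.
Premise 2: All musicians are phones.
Conclusion: All stars are musicians.
Fallacy: undistributed middle. phones is predicate in both.
Counterexample: stars and musicians could be disjoint subsets of phones.

Invalid


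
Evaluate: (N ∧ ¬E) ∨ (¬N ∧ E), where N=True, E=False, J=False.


N = True, E = False, J = False
Expression: (N ∧ ¬E) ∨ (¬N ∧ E)
Step 1: ¬E = NOT False = True
Step 2: N ∧ ¬E = True AND True = True
Step 3: ¬N = NOT True = False
Step 4: ¬N ∧ E = False AND False = False
Step 5: (True) ∨ (False) = True OR False = True

True


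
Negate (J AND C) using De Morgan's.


De Morgan's law: ¬(P ∧ Q) ≡ ¬P ∨ ¬Q
¬(J ∧ C) = ¬J ∨ ¬C

¬J ∨ ¬C


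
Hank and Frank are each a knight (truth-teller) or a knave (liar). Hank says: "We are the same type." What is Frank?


Hank says: "We are the same type."
Case 1: Hank is a Knight (truth-teller)
  Statement is true → they ARE the same → Frank is also a Knight
Case 2: Hank is a Knave (liar)
  Statement is false → they are NOT the same → Frank is a Knight
In both cases, Frank is a Knight.

Knight


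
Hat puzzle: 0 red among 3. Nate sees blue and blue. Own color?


Total red = 0, seen red = 0
Own red = 0 - 0 = 0
Nate's hat is blue.

blue


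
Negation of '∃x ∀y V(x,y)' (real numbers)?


Original: ∃x ∀y V(x,y)
Rule: ¬∀→∃, ¬∃→∀, negate predicate.
Negation: ∀x ∃y ¬V(x,y)

∀x ∃y ¬V(x,y)


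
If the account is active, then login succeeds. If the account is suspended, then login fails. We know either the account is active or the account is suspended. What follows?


Constructive dilemma: (P → Q) ∧ (R → S), P ∨ R ⊢ Q ∨ S
Premise 1: the account is active → login succeeds
Premise 2: the account is suspended → login fails
Premise 3: the account is active ∨ the account is suspended
Case 1: Assuming the account is active, then by Premise 1, login succeeds.
Case 2: Assuming the account is suspended, then by Premise 2, login fails.
Since one of the account is active or the account is suspended must hold, we get login succeeds or login fails.

Login succeeds or login fails.


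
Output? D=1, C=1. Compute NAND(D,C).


D AND C = 1
NOT(1) = 0

0


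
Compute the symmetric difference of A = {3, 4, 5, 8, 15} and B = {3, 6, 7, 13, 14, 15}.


A = {3, 4, 5, 8, 15}
B = {3, 6, 7, 13, 14, 15}
Operation: symmetric difference
In A only: [4, 5, 8], in B only: [6, 7, 13, 14]

{4, 5, 6, 7, 8, 13, 14}


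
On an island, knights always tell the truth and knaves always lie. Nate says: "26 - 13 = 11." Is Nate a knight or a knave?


Statement: "26 - 13 = 11."
Actual: 26 - 13 = 13
Claimed: 11
Statement is FALSE → Nate lies → Knave

Knave


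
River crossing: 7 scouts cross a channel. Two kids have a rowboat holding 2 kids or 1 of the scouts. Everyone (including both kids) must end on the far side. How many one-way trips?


Per crossing of one of the scouts: kids→, one←, one of the scouts→, one← = 4 trips
7 × 4 = 28, + 1 final kids→ = 29
Minimum trips = 29

29


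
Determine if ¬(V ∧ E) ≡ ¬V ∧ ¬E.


Expression 1: ¬(V ∧ E)
Expression 2: ¬V ∧ ¬E
Truth table (V E | Expr1 Expr2):
  T T |   F     F
  T F |   T     F   ← differ
  F T |   T     F   ← differ
  F F |   T     T
Counterexample: V=T, E=F gives Expr1 = T but Expr2 = F, so the expressions are NOT logically equivalent.

No


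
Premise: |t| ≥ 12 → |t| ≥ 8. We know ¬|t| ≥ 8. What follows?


Modus tollens: P → Q, ¬Q ⊢ ¬P
P: |t| ≥ 12
Q: |t| ≥ 8
We have P → Q and Q is false.
By modus tollens, P must be false.

It is not the case that |t| ≥ 12


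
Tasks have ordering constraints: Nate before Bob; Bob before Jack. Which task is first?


Constraints: Nate before Bob; Bob before Jack
The first task can have nothing scheduled before it, so it must never appear on the right of a 'before'.
Tasks appearing after some 'before': Bob, Jack.
The only task not in that list is Nate → it is first.

Nate


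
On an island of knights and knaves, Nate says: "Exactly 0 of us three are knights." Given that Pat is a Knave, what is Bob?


Nate claims exactly 0 knights among Nate, Pat, Bob.
Given: Pat is a Knave.

Case 1: Nate is a Knight (tells truth)
  Then exactly 0 of the three are knights.
  Counting Nate, Pat: 1 knight(s) so far. Need -1 more → impossible.
Case 2: Nate is a Knave (lies)
  Then the count is NOT 0.
  If Bob = Knave, count = 0 = 0 → claim would be true, contradicts lie.
  If Bob = Knight, count = 1 ≠ 0 → lie confirmed ✓

Bob is a Knight.

Knight


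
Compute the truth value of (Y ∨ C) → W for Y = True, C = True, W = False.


Y = True, C = True, W = False
Step 1: Y ∨ C = True OR True = True
Step 2: (True) → W: false only when antecedent=True and W=False.
Result: False

False


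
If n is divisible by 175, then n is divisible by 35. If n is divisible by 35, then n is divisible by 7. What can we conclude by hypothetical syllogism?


Hypothetical syllogism: P → Q, Q → R ⊢ P → R
Premise 1: n is divisible by 175 → n is divisible by 35
Premise 2: n is divisible by 35 → n is divisible by 7
Chain the implications: the middle term (n is divisible by 35) links the two.
Conclusion: If n is divisible by 175, then n is divisible by 7.

If n is divisible by 175, then n is divisible by 7.


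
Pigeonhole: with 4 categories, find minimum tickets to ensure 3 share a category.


Pigeonhole: to guarantee k in one of n categories, need (k-1)×n + 1.
k = 3, n = 4
Minimum = (3-1) × 4 + 1 = 2 × 4 + 1

9


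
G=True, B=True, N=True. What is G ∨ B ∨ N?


G = True, B = True, N = True
Expression: G ∨ B ∨ N
Step 1: G ∨ B = True OR True = True
Step 2: (True) ∨ N = True OR True = True

True


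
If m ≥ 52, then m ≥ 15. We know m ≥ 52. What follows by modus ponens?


Modus ponens: P → Q, P ⊢ Q
P: m ≥ 52
Q: m ≥ 15
We have P → Q and P is true.
By modus ponens, Q must be true.

m ≥ 15


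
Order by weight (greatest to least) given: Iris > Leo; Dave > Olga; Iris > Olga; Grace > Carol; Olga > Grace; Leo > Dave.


Constraints: Iris > Leo; Dave > Olga; Iris > Olga; Grace > Carol; Olga > Grace; Leo > Dave
Method: at each step, the next-highest is the one remaining person who never appears on the smaller side of a constraint between remaining people.
  Step 1: remaining {Dave, Leo, Carol, Olga, Grace, Iris}; on the smaller side: {Dave, Leo, Carol, Olga, Grace} → Iris is next (Iris > Leo; Iris > Olga).
  Step 2: remaining {Dave, Leo, Carol, Olga, Grace}; on the smaller side: {Dave, Carol, Olga, Grace} → Leo is next (Leo > Dave).
  Step 3: remaining {Dave, Carol, Olga, Grace}; on the smaller side: {Carol, Olga, Grace} → Dave is next (Dave > Olga).
  Step 4: remaining {Carol, Olga, Grace}; on the smaller side: {Carol, Grace} → Olga is next (Olga > Grace).
  Step 5: remaining {Carol, Grace}; on the smaller side: {Carol} → Grace is next (Grace > Carol).
  Step 6: only Carol remains → lowest.
Final ranking (highest to lowest):

Iris > Leo > Dave > Olga > Grace > Carol


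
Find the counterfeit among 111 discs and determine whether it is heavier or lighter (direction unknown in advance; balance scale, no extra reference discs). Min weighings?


Let n = 111. 222 possibilities (n discs × lighter/heavier); each weighing has 3 outcomes.
Bound for k weighings: say the first weighing puts j discs on each pan. If it tips, the 2j weighed discs remain suspects (each with a known direction) and k-1 weighings give 3^(k-1) outcomes; 3^(k-1) is odd, so 2j ≤ 3^(k-1) - 1. If it balances, the n - 2j unweighed discs remain with direction unknown: 2(n - 2j) ≤ 3^(k-1) - 1 by the same parity argument. Adding, n ≤ (3^(k-1) - 1) + (3^(k-1) - 1)/2 = (3^k - 3)/2, and the classical three-group strategy achieves this (3 discs in 2 weighings, 12 in 3, 39 in 4, 120 in 5).
So we need the smallest k with (3^k - 3)/2 ≥ 111.
k = 4: (3^4 - 3)/2 = 39 < 111 ✗
k = 5: (3^5 - 3)/2 = 120 ≥ 111 ✓

5


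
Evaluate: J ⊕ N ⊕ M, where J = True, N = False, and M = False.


J = True, N = False, M = False
Step 1: J ⊕ N = True XOR False = True
Step 2: True ⊕ M = True XOR False = True
XOR is true when an odd number of operands are true.

True


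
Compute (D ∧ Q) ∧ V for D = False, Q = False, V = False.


D = False, Q = False, V = False
Step 1: D ∧ Q = False AND False = False
Step 2: False ∧ V = False AND False = False
AND is true only when ALL operands are true.

False


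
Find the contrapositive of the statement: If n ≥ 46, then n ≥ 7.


Original: If n ≥ 46, then n ≥ 7
Contrapositive: If ¬Q, then ¬P
Negate Q: not (n ≥ 7)
Negate P: not (n ≥ 46)

If not (n ≥ 7), then not (n ≥ 46).


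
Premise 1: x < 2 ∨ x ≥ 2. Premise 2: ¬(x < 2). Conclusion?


Disjunctive syllogism: P ∨ Q, ¬P ⊢ Q
Disjunction: x < 2 ∨ x ≥ 2
We know it is not the case that x < 2.
By disjunctive syllogism, the other disjunct must be true.

x ≥ 2


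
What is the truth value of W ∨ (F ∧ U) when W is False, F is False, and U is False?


W = False, F = False, U = False
Step 1: F ∧ U = False AND False = False
Step 2: W ∨ False = False OR False = False
AND evaluated first (higher precedence); then OR applied.

False


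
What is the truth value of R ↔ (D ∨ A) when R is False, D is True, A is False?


R = False, D = True, A = False
Step 1: D ∨ A = True OR False = True
Step 2: R ↔ (True): true when both sides have same truth value.
Result: False ↔ True = False

False


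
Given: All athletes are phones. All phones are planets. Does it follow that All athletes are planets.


Premise 1: All athletes are phones.
Premise 2: All phones are planets.
Conclusion: All athletes are planets.
Barbara syllogism (AAA-1): All A are B, All B are C → All A are C.
Middle term (phones) distributed in premise 2.

Valid


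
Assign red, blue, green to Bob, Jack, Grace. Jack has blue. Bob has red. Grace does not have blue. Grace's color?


From clues:
  Jack → blue
  Bob → red
By elimination, Grace gets the remaining.

green


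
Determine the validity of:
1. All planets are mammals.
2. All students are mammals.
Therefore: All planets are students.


Premise 1: All planets are mammals.
Premise 2: All students are mammals.
Conclusion: All planets are students.
Fallacy: undistributed middle. mammals is predicate in both.
Counterexample: planets and students could be disjoint subsets of mammals.

Invalid


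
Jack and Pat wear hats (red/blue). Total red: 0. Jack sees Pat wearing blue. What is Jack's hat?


Total red = 0, Pat = blue
Red accounted for: 0
Remaining for Jack: 0
Jack's hat is blue.

blue


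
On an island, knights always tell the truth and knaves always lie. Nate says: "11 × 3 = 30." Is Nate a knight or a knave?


Statement: "11 × 3 = 30."
Actual: 11 × 3 = 33
Claimed: 30
Statement is FALSE → Nate lies → Knave

Knave


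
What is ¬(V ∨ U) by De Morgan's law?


De Morgan's law: ¬(P ∨ Q) ≡ ¬P ∧ ¬Q
¬(V ∨ U) = ¬V ∧ ¬U

¬V ∧ ¬U


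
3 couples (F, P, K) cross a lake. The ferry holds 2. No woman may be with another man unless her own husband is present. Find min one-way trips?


Label couples F, P, K (H = husband, W = wife).
Counting alone: 6 people, the ferry carries 2 and someone must bring it back, so each round trip nets at most +1 on the far side until the last crossing → at least 9 trips. The jealousy constraint makes 9 impossible; the shortest valid schedule has 11:
1. WF+WP →  (far: WF,WP; near: HF,HP,HK,WK)
2. WF ←       (far: WP; near: HF,HP,HK,WF,WK)
3. WF+WK →  (far: WF,WP,WK; near: HF,HP,HK)
4. WF ←       (far: WP,WK; near: HF,HP,HK,WF)
5. HP+HK →  (far: HP,WP,HK,WK; near: HF,WF)
6. HP+WP ←  (far: HK,WK; near: HF,WF,HP,WP)
7. HF+HP →  (far: HF,HP,HK,WK; near: WF,WP)
8. WK ←       (far: HF,HP,HK; near: WF,WP,WK)
9. WF+WP →  (far: HF,WF,HP,WP,HK; near: WK)
10. HK ←      (far: HF,WF,HP,WP; near: HK,WK)
11. HK+WK → (far: all six; near: empty)
In every state each wife is either with her husband or with no other man.
Minimum trips = 11

11
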